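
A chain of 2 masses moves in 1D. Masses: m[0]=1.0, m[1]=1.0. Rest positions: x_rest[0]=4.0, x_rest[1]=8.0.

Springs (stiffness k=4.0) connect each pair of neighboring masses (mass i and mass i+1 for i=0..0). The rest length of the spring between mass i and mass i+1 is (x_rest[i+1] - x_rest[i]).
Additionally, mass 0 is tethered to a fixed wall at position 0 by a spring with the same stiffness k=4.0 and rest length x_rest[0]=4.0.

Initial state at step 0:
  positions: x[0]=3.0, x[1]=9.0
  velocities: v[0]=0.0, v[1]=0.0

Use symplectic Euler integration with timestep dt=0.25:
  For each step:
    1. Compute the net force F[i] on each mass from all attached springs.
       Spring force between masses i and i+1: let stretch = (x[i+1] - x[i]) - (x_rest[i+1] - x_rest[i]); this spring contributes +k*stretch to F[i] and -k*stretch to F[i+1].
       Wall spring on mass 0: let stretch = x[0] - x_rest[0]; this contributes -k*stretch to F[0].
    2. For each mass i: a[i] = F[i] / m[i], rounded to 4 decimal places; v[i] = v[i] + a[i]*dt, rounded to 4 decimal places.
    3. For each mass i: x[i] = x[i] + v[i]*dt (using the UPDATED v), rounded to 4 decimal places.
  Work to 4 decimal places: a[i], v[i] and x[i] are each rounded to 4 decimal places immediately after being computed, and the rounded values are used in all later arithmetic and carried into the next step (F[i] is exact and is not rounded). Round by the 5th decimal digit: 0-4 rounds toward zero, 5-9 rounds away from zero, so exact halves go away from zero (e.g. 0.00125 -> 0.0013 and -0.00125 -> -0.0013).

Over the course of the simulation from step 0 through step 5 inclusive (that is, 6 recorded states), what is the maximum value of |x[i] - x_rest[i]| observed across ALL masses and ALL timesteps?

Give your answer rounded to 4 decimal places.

Answer: 1.3281

Derivation:
Step 0: x=[3.0000 9.0000] v=[0.0000 0.0000]
Step 1: x=[3.7500 8.5000] v=[3.0000 -2.0000]
Step 2: x=[4.7500 7.8125] v=[4.0000 -2.7500]
Step 3: x=[5.3281 7.3594] v=[2.3125 -1.8125]
Step 4: x=[5.0820 7.3985] v=[-0.9843 0.1562]
Step 5: x=[4.1446 7.8584] v=[-3.7498 1.8397]
Max displacement = 1.3281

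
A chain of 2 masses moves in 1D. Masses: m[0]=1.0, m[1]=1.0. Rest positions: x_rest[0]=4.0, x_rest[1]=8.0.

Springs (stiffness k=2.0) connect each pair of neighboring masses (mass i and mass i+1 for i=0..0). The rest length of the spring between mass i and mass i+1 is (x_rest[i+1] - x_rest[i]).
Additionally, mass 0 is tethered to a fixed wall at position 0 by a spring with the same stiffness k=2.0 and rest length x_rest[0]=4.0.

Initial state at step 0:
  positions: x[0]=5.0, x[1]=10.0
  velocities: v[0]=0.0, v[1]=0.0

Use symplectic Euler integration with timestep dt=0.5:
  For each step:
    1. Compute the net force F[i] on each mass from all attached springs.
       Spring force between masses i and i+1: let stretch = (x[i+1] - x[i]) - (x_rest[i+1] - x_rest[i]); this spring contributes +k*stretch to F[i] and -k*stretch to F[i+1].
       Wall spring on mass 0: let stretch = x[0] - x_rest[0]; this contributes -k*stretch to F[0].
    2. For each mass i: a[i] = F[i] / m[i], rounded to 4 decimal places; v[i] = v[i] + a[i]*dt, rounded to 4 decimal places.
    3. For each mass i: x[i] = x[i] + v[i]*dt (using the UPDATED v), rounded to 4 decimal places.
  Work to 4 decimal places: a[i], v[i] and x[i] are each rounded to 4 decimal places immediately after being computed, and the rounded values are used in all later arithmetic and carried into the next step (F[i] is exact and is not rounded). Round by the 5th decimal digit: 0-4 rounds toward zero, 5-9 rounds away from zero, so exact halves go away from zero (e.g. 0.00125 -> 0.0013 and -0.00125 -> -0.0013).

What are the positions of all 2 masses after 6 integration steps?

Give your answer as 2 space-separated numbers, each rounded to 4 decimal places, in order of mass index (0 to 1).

Answer: 2.8594 6.1251

Derivation:
Step 0: x=[5.0000 10.0000] v=[0.0000 0.0000]
Step 1: x=[5.0000 9.5000] v=[0.0000 -1.0000]
Step 2: x=[4.7500 8.7500] v=[-0.5000 -1.5000]
Step 3: x=[4.1250 8.0000] v=[-1.2500 -1.5000]
Step 4: x=[3.3750 7.3125] v=[-1.5000 -1.3750]
Step 5: x=[2.9063 6.6563] v=[-0.9375 -1.3125]
Step 6: x=[2.8594 6.1251] v=[-0.0938 -1.0625]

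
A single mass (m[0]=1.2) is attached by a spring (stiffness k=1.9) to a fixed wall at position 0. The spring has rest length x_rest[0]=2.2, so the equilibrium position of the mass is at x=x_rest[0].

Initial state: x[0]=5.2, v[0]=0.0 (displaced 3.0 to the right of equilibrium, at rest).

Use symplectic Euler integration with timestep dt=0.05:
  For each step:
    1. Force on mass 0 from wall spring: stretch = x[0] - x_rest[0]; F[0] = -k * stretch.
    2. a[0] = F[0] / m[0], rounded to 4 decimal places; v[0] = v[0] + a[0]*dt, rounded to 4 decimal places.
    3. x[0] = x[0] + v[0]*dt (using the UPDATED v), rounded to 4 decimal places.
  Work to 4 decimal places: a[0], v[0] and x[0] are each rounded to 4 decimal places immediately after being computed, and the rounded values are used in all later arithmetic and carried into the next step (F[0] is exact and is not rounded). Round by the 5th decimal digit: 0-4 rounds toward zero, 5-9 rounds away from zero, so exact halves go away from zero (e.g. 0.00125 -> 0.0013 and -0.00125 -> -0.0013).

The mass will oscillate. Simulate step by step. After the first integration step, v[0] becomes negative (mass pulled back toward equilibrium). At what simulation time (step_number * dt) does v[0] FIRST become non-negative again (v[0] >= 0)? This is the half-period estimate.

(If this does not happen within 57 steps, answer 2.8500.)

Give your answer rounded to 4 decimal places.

Answer: 2.5000

Derivation:
Step 0: x=[5.2000] v=[0.0000]
Step 1: x=[5.1881] v=[-0.2375]
Step 2: x=[5.1644] v=[-0.4741]
Step 3: x=[5.1290] v=[-0.7088]
Step 4: x=[5.0820] v=[-0.9407]
Step 5: x=[5.0236] v=[-1.1689]
Step 6: x=[4.9540] v=[-1.3924]
Step 7: x=[4.8735] v=[-1.6104]
Step 8: x=[4.7824] v=[-1.8221]
Step 9: x=[4.6811] v=[-2.0265]
Step 10: x=[4.5700] v=[-2.2229]
Step 11: x=[4.4495] v=[-2.4105]
Step 12: x=[4.3201] v=[-2.5886]
Step 13: x=[4.1823] v=[-2.7564]
Step 14: x=[4.0366] v=[-2.9133]
Step 15: x=[3.8837] v=[-3.0587]
Step 16: x=[3.7241] v=[-3.1920]
Step 17: x=[3.5585] v=[-3.3127]
Step 18: x=[3.3875] v=[-3.4203]
Step 19: x=[3.2118] v=[-3.5143]
Step 20: x=[3.0321] v=[-3.5944]
Step 21: x=[2.8491] v=[-3.6603]
Step 22: x=[2.6635] v=[-3.7117]
Step 23: x=[2.4761] v=[-3.7484]
Step 24: x=[2.2876] v=[-3.7703]
Step 25: x=[2.0987] v=[-3.7772]
Step 26: x=[1.9102] v=[-3.7692]
Step 27: x=[1.7229] v=[-3.7463]
Step 28: x=[1.5375] v=[-3.7085]
Step 29: x=[1.3547] v=[-3.6561]
Step 30: x=[1.1752] v=[-3.5892]
Step 31: x=[0.9998] v=[-3.5081]
Step 32: x=[0.8291] v=[-3.4131]
Step 33: x=[0.6639] v=[-3.3046]
Step 34: x=[0.5048] v=[-3.1830]
Step 35: x=[0.3524] v=[-3.0488]
Step 36: x=[0.2073] v=[-2.9025]
Step 37: x=[0.0701] v=[-2.7447]
Step 38: x=[-0.0587] v=[-2.5761]
Step 39: x=[-0.1786] v=[-2.3973]
Step 40: x=[-0.2891] v=[-2.2090]
Step 41: x=[-0.3897] v=[-2.0119]
Step 42: x=[-0.4800] v=[-1.8069]
Step 43: x=[-0.5597] v=[-1.5947]
Step 44: x=[-0.6285] v=[-1.3762]
Step 45: x=[-0.6861] v=[-1.1523]
Step 46: x=[-0.7323] v=[-0.9238]
Step 47: x=[-0.7669] v=[-0.6917]
Step 48: x=[-0.7897] v=[-0.4568]
Step 49: x=[-0.8007] v=[-0.2201]
Step 50: x=[-0.7998] v=[0.0175]
First v>=0 after going negative at step 50, time=2.5000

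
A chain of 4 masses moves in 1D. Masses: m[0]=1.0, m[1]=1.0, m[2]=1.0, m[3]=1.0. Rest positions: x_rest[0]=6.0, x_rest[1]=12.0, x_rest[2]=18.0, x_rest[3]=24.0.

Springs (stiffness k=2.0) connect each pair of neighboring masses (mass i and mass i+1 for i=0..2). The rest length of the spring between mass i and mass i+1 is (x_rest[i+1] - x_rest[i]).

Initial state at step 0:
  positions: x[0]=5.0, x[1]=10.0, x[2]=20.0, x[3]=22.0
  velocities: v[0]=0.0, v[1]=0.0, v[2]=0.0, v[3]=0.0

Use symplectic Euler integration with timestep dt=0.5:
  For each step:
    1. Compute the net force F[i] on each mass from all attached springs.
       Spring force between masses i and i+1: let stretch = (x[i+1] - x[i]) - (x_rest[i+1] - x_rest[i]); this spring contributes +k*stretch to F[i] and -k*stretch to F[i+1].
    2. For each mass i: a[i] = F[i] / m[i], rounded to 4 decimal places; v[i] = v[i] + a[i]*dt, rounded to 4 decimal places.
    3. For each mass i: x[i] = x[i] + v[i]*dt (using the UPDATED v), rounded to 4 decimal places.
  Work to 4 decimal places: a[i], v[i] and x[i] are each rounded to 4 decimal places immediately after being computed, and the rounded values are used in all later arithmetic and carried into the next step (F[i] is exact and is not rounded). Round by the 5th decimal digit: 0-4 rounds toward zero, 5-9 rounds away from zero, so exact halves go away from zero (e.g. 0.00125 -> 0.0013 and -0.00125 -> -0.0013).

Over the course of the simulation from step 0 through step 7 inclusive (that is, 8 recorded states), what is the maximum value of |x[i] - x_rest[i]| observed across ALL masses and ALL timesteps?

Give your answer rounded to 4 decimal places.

Answer: 3.7500

Derivation:
Step 0: x=[5.0000 10.0000 20.0000 22.0000] v=[0.0000 0.0000 0.0000 0.0000]
Step 1: x=[4.5000 12.5000 16.0000 24.0000] v=[-1.0000 5.0000 -8.0000 4.0000]
Step 2: x=[5.0000 12.7500 14.2500 25.0000] v=[1.0000 0.5000 -3.5000 2.0000]
Step 3: x=[6.3750 9.8750 17.1250 23.6250] v=[2.7500 -5.7500 5.7500 -2.7500]
Step 4: x=[6.5000 8.8750 19.6250 22.0000] v=[0.2500 -2.0000 5.0000 -3.2500]
Step 5: x=[4.8125 12.0625 17.9375 22.1875] v=[-3.3750 6.3750 -3.3750 0.3750]
Step 6: x=[3.7500 14.5625 15.4375 23.2500] v=[-2.1250 5.0000 -5.0000 2.1250]
Step 7: x=[5.0938 12.0938 16.4063 23.4063] v=[2.6875 -4.9375 1.9375 0.3125]
Max displacement = 3.7500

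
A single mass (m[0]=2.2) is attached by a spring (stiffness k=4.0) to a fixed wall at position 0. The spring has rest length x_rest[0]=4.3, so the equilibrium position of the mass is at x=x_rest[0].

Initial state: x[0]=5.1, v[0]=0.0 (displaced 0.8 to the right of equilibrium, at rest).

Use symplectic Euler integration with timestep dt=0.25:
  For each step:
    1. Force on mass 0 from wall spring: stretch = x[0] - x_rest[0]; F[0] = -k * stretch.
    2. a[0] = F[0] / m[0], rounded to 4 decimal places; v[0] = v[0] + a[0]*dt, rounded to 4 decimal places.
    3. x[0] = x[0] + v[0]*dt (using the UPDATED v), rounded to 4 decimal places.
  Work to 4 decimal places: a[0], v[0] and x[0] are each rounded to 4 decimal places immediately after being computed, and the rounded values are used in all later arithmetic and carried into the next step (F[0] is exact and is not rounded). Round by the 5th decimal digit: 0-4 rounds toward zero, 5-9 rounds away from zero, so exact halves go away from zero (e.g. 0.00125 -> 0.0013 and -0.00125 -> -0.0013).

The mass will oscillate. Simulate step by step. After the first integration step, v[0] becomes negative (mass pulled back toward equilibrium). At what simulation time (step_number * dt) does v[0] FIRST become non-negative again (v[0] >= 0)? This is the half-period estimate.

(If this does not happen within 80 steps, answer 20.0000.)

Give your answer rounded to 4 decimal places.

Answer: 2.5000

Derivation:
Step 0: x=[5.1000] v=[0.0000]
Step 1: x=[5.0091] v=[-0.3636]
Step 2: x=[4.8376] v=[-0.6859]
Step 3: x=[4.6050] v=[-0.9303]
Step 4: x=[4.3378] v=[-1.0689]
Step 5: x=[4.0663] v=[-1.0861]
Step 6: x=[3.8213] v=[-0.9799]
Step 7: x=[3.6307] v=[-0.7623]
Step 8: x=[3.5162] v=[-0.4581]
Step 9: x=[3.4908] v=[-0.1018]
Step 10: x=[3.5573] v=[0.2660]
First v>=0 after going negative at step 10, time=2.5000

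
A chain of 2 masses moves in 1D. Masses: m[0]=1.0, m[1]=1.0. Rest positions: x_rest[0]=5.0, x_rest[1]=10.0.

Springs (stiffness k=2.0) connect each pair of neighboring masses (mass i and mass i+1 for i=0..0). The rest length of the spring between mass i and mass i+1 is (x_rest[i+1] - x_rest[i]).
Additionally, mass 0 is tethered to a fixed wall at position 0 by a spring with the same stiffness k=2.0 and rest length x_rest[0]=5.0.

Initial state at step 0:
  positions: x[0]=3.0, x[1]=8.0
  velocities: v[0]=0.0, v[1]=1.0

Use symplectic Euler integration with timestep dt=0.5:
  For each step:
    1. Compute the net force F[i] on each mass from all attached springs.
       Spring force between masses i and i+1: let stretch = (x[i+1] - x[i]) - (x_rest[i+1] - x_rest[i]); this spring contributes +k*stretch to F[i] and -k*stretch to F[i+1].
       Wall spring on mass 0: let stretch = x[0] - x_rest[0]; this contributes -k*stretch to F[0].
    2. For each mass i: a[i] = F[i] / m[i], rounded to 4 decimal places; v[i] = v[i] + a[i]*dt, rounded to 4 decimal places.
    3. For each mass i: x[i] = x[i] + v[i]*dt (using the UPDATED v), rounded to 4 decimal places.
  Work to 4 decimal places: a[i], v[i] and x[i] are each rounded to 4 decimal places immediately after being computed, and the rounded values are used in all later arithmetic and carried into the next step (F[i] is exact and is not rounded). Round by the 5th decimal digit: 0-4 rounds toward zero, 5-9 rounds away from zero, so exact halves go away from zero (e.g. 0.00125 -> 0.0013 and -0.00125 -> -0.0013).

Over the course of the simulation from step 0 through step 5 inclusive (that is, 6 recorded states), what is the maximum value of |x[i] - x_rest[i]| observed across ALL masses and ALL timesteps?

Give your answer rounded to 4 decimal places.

Step 0: x=[3.0000 8.0000] v=[0.0000 1.0000]
Step 1: x=[4.0000 8.5000] v=[2.0000 1.0000]
Step 2: x=[5.2500 9.2500] v=[2.5000 1.5000]
Step 3: x=[5.8750 10.5000] v=[1.2500 2.5000]
Step 4: x=[5.8750 11.9375] v=[0.0000 2.8750]
Step 5: x=[5.9688 12.8438] v=[0.1875 1.8125]
Max displacement = 2.8438

Answer: 2.8438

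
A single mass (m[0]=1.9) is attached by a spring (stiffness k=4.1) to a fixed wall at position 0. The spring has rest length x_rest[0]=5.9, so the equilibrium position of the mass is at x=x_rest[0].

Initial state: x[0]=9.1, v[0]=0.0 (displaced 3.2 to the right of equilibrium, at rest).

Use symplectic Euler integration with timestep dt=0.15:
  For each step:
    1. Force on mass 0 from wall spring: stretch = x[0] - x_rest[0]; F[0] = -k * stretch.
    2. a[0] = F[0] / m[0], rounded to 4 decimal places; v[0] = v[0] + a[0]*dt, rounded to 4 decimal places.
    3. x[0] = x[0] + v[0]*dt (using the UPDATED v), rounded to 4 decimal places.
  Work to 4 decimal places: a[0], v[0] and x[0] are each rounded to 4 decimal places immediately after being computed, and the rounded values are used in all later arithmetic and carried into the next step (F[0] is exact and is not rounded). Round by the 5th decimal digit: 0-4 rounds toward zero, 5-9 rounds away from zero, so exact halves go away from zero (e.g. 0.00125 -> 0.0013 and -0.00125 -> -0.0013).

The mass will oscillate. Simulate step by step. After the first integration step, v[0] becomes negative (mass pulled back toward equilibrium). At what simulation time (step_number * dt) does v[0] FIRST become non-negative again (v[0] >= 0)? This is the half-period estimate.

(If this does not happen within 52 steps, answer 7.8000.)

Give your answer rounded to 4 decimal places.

Answer: 2.2500

Derivation:
Step 0: x=[9.1000] v=[0.0000]
Step 1: x=[8.9446] v=[-1.0358]
Step 2: x=[8.6414] v=[-2.0213]
Step 3: x=[8.2051] v=[-2.9087]
Step 4: x=[7.6569] v=[-3.6548]
Step 5: x=[7.0234] v=[-4.2235]
Step 6: x=[6.3353] v=[-4.5871]
Step 7: x=[5.6261] v=[-4.7280]
Step 8: x=[4.9302] v=[-4.6394]
Step 9: x=[4.2814] v=[-4.3255]
Step 10: x=[3.7112] v=[-3.8016]
Step 11: x=[3.2472] v=[-3.0931]
Step 12: x=[2.9120] v=[-2.2344]
Step 13: x=[2.7219] v=[-1.2672]
Step 14: x=[2.6861] v=[-0.2385]
Step 15: x=[2.8064] v=[0.8018]
First v>=0 after going negative at step 15, time=2.2500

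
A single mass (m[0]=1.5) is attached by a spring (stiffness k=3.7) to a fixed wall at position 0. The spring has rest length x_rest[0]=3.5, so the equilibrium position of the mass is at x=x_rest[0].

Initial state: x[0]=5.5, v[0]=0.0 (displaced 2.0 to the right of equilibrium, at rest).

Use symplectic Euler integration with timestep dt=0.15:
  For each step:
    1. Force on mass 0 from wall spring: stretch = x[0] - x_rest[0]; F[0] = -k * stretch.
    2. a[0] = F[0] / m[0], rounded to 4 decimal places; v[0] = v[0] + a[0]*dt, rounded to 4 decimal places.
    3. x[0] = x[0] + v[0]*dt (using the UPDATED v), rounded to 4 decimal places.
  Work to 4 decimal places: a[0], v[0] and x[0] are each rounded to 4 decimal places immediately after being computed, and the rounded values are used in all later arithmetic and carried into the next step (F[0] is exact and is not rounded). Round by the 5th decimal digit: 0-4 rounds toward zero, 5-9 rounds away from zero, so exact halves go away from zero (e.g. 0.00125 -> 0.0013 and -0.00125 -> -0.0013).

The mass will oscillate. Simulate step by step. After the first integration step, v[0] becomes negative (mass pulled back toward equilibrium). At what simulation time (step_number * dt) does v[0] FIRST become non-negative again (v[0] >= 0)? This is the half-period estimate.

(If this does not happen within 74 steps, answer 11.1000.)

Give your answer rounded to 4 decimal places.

Step 0: x=[5.5000] v=[0.0000]
Step 1: x=[5.3890] v=[-0.7400]
Step 2: x=[5.1732] v=[-1.4389]
Step 3: x=[4.8645] v=[-2.0580]
Step 4: x=[4.4801] v=[-2.5629]
Step 5: x=[4.0413] v=[-2.9255]
Step 6: x=[3.5724] v=[-3.1258]
Step 7: x=[3.0995] v=[-3.1526]
Step 8: x=[2.6488] v=[-3.0044]
Step 9: x=[2.2454] v=[-2.6895]
Step 10: x=[1.9116] v=[-2.2253]
Step 11: x=[1.6660] v=[-1.6376]
Step 12: x=[1.5222] v=[-0.9590]
Step 13: x=[1.4881] v=[-0.2272]
Step 14: x=[1.5657] v=[0.5172]
First v>=0 after going negative at step 14, time=2.1000

Answer: 2.1000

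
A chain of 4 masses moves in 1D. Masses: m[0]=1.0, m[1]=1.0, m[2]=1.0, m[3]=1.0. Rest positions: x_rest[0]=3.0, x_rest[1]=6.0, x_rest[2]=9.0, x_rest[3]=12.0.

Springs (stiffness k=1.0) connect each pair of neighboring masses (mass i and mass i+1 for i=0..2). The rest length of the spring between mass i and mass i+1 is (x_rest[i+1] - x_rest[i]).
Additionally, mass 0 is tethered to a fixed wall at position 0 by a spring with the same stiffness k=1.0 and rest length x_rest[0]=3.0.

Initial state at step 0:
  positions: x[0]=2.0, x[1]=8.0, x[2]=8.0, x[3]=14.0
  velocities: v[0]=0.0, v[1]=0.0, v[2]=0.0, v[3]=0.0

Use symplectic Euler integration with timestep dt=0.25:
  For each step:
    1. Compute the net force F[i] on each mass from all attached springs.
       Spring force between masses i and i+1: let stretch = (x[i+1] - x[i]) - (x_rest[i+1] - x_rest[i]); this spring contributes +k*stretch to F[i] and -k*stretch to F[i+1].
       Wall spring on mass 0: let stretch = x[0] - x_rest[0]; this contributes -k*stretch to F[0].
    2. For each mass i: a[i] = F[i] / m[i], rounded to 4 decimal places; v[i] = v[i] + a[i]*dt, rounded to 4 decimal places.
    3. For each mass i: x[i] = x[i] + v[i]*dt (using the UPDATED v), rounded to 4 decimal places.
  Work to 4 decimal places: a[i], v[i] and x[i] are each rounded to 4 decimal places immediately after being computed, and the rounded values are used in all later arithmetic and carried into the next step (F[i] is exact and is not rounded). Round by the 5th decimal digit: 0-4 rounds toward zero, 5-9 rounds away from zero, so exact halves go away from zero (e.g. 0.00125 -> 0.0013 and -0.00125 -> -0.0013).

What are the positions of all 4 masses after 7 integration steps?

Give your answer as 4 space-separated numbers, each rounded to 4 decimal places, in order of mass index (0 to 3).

Step 0: x=[2.0000 8.0000 8.0000 14.0000] v=[0.0000 0.0000 0.0000 0.0000]
Step 1: x=[2.2500 7.6250 8.3750 13.8125] v=[1.0000 -1.5000 1.5000 -0.7500]
Step 2: x=[2.6953 6.9609 9.0430 13.4727] v=[1.7813 -2.6563 2.6719 -1.3594]
Step 3: x=[3.2388 6.1604 9.8577 13.0435] v=[2.1739 -3.2022 3.2588 -1.7168]
Step 4: x=[3.7625 5.4083 10.6404 12.6027] v=[2.0946 -3.0083 3.1309 -1.7633]
Step 5: x=[4.1539 4.8804 11.2188 12.2267] v=[1.5654 -2.1117 2.3135 -1.5039]
Step 6: x=[4.3311 4.7032 11.4640 11.9752] v=[0.7086 -0.7087 0.9809 -1.0059]
Step 7: x=[4.2608 4.9253 11.3186 11.8793] v=[-0.2812 0.8885 -0.5815 -0.3837]

Answer: 4.2608 4.9253 11.3186 11.8793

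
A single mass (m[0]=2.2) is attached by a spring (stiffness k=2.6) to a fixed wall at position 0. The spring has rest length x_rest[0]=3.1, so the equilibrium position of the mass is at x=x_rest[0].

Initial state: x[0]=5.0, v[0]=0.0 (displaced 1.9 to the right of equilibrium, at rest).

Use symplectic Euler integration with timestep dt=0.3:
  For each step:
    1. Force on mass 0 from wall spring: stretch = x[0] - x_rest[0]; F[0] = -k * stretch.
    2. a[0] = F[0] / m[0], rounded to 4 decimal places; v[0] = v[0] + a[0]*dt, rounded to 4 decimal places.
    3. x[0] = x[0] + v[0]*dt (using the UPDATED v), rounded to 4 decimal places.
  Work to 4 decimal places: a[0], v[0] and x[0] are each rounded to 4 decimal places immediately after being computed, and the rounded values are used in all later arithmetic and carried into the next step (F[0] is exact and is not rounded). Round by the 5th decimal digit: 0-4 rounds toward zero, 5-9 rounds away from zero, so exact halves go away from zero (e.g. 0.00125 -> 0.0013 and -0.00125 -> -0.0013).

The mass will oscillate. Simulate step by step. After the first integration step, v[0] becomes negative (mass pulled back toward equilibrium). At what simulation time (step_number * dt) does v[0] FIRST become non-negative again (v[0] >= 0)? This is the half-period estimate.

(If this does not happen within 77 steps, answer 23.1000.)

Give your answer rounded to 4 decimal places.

Answer: 3.0000

Derivation:
Step 0: x=[5.0000] v=[0.0000]
Step 1: x=[4.7979] v=[-0.6737]
Step 2: x=[4.4152] v=[-1.2757]
Step 3: x=[3.8926] v=[-1.7420]
Step 4: x=[3.2857] v=[-2.0230]
Step 5: x=[2.6590] v=[-2.0889]
Step 6: x=[2.0793] v=[-1.9325]
Step 7: x=[1.6081] v=[-1.5706]
Step 8: x=[1.2956] v=[-1.0416]
Step 9: x=[1.1750] v=[-0.4019]
Step 10: x=[1.2592] v=[0.2806]
First v>=0 after going negative at step 10, time=3.0000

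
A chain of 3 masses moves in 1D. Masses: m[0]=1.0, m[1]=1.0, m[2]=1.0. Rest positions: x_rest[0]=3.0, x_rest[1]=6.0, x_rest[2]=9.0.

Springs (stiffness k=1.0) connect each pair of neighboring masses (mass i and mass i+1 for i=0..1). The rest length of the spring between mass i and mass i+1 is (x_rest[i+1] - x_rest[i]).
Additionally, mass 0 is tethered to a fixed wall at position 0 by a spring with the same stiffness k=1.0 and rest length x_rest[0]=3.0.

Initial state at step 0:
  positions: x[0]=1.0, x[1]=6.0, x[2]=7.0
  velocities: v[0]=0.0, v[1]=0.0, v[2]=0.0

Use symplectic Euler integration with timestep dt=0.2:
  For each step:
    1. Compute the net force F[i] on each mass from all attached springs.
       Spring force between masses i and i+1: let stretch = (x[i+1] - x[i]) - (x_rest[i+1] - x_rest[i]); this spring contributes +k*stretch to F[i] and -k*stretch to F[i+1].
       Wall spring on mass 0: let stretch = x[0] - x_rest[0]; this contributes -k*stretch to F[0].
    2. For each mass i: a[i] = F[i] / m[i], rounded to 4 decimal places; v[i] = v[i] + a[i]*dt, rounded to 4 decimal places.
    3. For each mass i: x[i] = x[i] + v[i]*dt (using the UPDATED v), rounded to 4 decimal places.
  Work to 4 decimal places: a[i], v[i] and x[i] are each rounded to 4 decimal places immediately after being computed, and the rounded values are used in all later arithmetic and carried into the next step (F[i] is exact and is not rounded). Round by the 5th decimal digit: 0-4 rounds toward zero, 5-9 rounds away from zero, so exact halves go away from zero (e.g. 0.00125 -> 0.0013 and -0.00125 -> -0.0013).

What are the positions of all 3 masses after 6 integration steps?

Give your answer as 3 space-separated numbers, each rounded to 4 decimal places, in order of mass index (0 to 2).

Step 0: x=[1.0000 6.0000 7.0000] v=[0.0000 0.0000 0.0000]
Step 1: x=[1.1600 5.8400 7.0800] v=[0.8000 -0.8000 0.4000]
Step 2: x=[1.4608 5.5424 7.2304] v=[1.5040 -1.4880 0.7520]
Step 3: x=[1.8664 5.1491 7.4333] v=[2.0282 -1.9667 1.0144]
Step 4: x=[2.3287 4.7158 7.6648] v=[2.3115 -2.1664 1.1576]
Step 5: x=[2.7933 4.3050 7.8984] v=[2.3232 -2.0540 1.1678]
Step 6: x=[3.2067 3.9775 8.1082] v=[2.0669 -1.6377 1.0491]

Answer: 3.2067 3.9775 8.1082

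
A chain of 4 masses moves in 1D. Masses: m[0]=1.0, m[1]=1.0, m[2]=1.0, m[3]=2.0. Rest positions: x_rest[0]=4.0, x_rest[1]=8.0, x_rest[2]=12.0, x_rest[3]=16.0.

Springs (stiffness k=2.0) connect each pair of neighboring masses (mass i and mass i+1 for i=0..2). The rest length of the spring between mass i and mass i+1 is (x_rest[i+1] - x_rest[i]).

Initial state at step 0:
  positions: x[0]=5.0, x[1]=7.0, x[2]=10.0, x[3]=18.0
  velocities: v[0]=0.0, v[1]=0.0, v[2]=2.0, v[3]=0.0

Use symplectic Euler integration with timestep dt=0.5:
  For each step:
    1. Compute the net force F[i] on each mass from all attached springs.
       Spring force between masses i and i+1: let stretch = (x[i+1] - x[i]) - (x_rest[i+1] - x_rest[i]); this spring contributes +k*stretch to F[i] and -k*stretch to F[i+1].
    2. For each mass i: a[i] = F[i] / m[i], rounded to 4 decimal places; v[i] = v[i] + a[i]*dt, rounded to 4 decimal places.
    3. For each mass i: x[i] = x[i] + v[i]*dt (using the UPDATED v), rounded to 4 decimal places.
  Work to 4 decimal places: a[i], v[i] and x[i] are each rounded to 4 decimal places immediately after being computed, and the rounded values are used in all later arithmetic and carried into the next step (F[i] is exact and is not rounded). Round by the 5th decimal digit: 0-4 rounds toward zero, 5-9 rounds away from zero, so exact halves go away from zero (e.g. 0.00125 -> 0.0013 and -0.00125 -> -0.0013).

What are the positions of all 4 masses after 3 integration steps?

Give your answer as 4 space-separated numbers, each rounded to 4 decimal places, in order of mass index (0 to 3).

Step 0: x=[5.0000 7.0000 10.0000 18.0000] v=[0.0000 0.0000 2.0000 0.0000]
Step 1: x=[4.0000 7.5000 13.5000 17.0000] v=[-2.0000 1.0000 7.0000 -2.0000]
Step 2: x=[2.7500 9.2500 15.7500 16.1250] v=[-2.5000 3.5000 4.5000 -1.7500]
Step 3: x=[2.7500 11.0000 14.9375 16.1563] v=[0.0000 3.5000 -1.6250 0.0625]

Answer: 2.7500 11.0000 14.9375 16.1563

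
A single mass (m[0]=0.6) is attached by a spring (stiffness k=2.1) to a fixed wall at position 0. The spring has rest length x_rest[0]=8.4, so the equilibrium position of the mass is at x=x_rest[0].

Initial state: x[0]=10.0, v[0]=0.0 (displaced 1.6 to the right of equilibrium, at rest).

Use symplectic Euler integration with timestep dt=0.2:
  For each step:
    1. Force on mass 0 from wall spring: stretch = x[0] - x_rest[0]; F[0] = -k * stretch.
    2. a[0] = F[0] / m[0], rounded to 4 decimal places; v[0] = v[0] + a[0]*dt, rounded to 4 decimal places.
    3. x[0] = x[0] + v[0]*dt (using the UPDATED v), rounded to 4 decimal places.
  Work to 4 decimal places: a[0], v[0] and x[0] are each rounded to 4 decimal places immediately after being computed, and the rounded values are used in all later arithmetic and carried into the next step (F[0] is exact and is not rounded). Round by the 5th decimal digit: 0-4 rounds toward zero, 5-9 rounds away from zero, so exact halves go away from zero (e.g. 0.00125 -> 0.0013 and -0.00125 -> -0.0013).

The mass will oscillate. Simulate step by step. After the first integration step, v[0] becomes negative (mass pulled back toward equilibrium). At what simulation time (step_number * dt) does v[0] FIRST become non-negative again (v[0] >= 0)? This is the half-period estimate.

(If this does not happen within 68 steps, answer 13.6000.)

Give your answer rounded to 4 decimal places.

Step 0: x=[10.0000] v=[0.0000]
Step 1: x=[9.7760] v=[-1.1200]
Step 2: x=[9.3594] v=[-2.0832]
Step 3: x=[8.8084] v=[-2.7548]
Step 4: x=[8.2003] v=[-3.0407]
Step 5: x=[7.6201] v=[-2.9009]
Step 6: x=[7.1491] v=[-2.3550]
Step 7: x=[6.8532] v=[-1.4794]
Step 8: x=[6.7739] v=[-0.3966]
Step 9: x=[6.9222] v=[0.7417]
First v>=0 after going negative at step 9, time=1.8000

Answer: 1.8000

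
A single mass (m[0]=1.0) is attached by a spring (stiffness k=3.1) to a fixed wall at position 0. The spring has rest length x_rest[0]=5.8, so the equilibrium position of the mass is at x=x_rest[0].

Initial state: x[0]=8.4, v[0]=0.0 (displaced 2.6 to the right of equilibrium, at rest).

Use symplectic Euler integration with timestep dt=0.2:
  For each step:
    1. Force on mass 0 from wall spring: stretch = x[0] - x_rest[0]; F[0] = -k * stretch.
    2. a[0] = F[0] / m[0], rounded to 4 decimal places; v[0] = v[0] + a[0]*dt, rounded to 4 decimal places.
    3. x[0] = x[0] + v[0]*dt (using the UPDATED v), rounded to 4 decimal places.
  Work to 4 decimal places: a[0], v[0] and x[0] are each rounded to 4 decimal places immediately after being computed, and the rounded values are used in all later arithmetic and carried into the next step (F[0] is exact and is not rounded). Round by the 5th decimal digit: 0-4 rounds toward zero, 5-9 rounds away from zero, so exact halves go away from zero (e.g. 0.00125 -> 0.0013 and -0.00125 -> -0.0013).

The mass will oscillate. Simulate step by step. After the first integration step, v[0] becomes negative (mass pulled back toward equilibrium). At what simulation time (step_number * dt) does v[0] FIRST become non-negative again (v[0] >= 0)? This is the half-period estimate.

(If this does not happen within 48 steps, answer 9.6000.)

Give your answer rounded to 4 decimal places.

Step 0: x=[8.4000] v=[0.0000]
Step 1: x=[8.0776] v=[-1.6120]
Step 2: x=[7.4728] v=[-3.0241]
Step 3: x=[6.6606] v=[-4.0612]
Step 4: x=[5.7416] v=[-4.5948]
Step 5: x=[4.8299] v=[-4.5586]
Step 6: x=[4.0385] v=[-3.9571]
Step 7: x=[3.4655] v=[-2.8650]
Step 8: x=[3.1820] v=[-1.4176]
Step 9: x=[3.2231] v=[0.2056]
First v>=0 after going negative at step 9, time=1.8000

Answer: 1.8000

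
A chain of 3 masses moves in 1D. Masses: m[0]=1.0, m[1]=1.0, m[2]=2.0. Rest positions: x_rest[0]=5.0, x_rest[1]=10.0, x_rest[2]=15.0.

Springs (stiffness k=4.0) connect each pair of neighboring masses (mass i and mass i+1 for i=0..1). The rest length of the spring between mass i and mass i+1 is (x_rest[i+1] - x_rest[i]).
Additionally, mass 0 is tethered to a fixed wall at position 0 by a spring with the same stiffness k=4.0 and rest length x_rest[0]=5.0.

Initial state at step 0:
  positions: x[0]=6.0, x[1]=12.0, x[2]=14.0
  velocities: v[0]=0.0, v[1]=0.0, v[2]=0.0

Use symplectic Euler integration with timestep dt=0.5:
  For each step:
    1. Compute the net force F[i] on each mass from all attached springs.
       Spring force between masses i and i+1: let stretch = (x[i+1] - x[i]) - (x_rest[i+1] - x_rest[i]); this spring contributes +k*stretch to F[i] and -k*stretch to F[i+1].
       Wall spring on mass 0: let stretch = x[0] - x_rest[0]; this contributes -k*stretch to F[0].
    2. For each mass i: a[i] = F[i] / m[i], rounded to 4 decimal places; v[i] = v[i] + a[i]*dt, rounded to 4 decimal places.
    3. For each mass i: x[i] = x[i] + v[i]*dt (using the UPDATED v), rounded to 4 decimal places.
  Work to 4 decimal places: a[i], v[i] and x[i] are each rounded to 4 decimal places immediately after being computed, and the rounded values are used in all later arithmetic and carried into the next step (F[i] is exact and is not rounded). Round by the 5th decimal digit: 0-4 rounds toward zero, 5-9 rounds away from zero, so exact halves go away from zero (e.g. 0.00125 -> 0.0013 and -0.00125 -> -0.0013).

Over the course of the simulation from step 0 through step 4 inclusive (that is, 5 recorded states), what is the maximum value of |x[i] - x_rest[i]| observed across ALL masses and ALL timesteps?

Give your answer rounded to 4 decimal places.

Step 0: x=[6.0000 12.0000 14.0000] v=[0.0000 0.0000 0.0000]
Step 1: x=[6.0000 8.0000 15.5000] v=[0.0000 -8.0000 3.0000]
Step 2: x=[2.0000 9.5000 15.7500] v=[-8.0000 3.0000 0.5000]
Step 3: x=[3.5000 9.7500 15.3750] v=[3.0000 0.5000 -0.7500]
Step 4: x=[7.7500 9.3750 14.6875] v=[8.5000 -0.7500 -1.3750]
Max displacement = 3.0000

Answer: 3.0000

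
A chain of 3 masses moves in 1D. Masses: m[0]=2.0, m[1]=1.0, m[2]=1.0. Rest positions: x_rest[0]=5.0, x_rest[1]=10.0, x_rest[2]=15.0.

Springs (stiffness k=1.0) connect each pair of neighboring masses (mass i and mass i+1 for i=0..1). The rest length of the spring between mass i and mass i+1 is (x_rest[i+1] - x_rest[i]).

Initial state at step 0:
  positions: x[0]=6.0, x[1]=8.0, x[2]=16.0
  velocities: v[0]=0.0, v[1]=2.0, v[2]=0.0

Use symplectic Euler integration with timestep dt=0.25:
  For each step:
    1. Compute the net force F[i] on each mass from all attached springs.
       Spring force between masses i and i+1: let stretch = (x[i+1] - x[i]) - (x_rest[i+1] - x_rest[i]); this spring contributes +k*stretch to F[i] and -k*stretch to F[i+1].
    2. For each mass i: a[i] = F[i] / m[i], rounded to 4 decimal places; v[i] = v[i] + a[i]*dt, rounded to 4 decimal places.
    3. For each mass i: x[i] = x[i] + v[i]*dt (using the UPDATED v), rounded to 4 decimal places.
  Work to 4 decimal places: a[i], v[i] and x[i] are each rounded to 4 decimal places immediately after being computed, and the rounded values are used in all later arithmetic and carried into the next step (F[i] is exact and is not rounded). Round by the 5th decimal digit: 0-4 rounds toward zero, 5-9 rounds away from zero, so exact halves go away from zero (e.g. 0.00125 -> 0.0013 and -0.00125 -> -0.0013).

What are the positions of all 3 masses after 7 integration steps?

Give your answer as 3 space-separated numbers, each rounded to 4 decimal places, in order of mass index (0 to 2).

Step 0: x=[6.0000 8.0000 16.0000] v=[0.0000 2.0000 0.0000]
Step 1: x=[5.9063 8.8750 15.8125] v=[-0.3750 3.5000 -0.7500]
Step 2: x=[5.7491 9.9981 15.5039] v=[-0.6289 4.4922 -1.2344]
Step 3: x=[5.5684 11.1997 15.1637] v=[-0.7228 4.8064 -1.3609]
Step 4: x=[5.4074 12.2971 14.8882] v=[-0.6439 4.3896 -1.1019]
Step 5: x=[5.3055 13.1259 14.7633] v=[-0.4077 3.3150 -0.4997]
Step 6: x=[5.2917 13.5682 14.8486] v=[-0.0552 1.7693 0.3410]
Step 7: x=[5.3803 13.5733 15.1663] v=[0.3544 0.0203 1.2709]

Answer: 5.3803 13.5733 15.1663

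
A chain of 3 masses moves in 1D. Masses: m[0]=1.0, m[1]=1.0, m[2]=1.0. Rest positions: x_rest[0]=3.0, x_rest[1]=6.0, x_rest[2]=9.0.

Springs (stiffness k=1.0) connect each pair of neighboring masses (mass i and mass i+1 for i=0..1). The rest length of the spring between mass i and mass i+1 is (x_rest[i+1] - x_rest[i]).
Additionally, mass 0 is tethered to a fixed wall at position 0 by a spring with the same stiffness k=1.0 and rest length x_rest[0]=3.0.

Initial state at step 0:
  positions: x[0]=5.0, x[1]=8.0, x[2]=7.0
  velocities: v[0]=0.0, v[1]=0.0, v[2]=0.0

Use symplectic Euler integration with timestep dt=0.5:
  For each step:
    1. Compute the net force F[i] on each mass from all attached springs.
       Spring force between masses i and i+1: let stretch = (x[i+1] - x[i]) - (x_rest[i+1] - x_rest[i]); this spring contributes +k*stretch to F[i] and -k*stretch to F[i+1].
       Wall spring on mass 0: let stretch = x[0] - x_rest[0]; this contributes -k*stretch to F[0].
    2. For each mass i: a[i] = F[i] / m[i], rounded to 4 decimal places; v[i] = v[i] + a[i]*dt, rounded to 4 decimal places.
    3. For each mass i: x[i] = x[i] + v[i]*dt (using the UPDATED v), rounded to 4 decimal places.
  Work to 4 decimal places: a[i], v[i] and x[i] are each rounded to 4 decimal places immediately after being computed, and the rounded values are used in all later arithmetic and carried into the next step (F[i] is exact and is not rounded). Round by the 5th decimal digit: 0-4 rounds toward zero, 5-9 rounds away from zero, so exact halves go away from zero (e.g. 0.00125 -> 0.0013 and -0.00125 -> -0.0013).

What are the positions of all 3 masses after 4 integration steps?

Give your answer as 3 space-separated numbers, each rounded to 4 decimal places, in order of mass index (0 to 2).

Step 0: x=[5.0000 8.0000 7.0000] v=[0.0000 0.0000 0.0000]
Step 1: x=[4.5000 7.0000 8.0000] v=[-1.0000 -2.0000 2.0000]
Step 2: x=[3.5000 5.6250 9.5000] v=[-2.0000 -2.7500 3.0000]
Step 3: x=[2.1563 4.6875 10.7813] v=[-2.6875 -1.8750 2.5625]
Step 4: x=[0.9063 4.6407 11.2891] v=[-2.5001 -0.0937 1.0156]

Answer: 0.9063 4.6407 11.2891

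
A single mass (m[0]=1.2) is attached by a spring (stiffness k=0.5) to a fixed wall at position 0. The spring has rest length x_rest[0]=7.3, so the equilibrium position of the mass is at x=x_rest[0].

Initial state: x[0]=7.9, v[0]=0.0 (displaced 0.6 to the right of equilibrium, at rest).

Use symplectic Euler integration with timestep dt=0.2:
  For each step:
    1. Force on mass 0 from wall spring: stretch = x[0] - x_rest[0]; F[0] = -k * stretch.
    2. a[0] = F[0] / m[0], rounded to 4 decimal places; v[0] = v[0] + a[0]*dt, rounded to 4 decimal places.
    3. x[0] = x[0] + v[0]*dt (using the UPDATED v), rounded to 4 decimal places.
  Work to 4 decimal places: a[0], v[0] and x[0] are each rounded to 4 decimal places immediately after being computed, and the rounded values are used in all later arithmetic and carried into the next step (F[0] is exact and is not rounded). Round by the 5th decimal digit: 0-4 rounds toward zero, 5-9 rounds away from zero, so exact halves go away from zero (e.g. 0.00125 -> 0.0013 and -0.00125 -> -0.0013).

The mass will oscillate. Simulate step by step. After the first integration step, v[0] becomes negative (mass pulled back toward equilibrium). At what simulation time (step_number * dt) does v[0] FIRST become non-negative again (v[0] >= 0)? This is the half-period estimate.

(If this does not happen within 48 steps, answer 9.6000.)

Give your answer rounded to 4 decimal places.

Step 0: x=[7.9000] v=[0.0000]
Step 1: x=[7.8900] v=[-0.0500]
Step 2: x=[7.8702] v=[-0.0992]
Step 3: x=[7.8409] v=[-0.1467]
Step 4: x=[7.8025] v=[-0.1918]
Step 5: x=[7.7558] v=[-0.2337]
Step 6: x=[7.7015] v=[-0.2717]
Step 7: x=[7.6405] v=[-0.3052]
Step 8: x=[7.5738] v=[-0.3336]
Step 9: x=[7.5025] v=[-0.3564]
Step 10: x=[7.4278] v=[-0.3733]
Step 11: x=[7.3510] v=[-0.3840]
Step 12: x=[7.2733] v=[-0.3883]
Step 13: x=[7.1961] v=[-0.3861]
Step 14: x=[7.1206] v=[-0.3774]
Step 15: x=[7.0481] v=[-0.3624]
Step 16: x=[6.9798] v=[-0.3414]
Step 17: x=[6.9169] v=[-0.3147]
Step 18: x=[6.8603] v=[-0.2828]
Step 19: x=[6.8111] v=[-0.2462]
Step 20: x=[6.7700] v=[-0.2055]
Step 21: x=[6.7377] v=[-0.1613]
Step 22: x=[6.7148] v=[-0.1144]
Step 23: x=[6.7017] v=[-0.0656]
Step 24: x=[6.6986] v=[-0.0157]
Step 25: x=[6.7055] v=[0.0344]
First v>=0 after going negative at step 25, time=5.0000

Answer: 5.0000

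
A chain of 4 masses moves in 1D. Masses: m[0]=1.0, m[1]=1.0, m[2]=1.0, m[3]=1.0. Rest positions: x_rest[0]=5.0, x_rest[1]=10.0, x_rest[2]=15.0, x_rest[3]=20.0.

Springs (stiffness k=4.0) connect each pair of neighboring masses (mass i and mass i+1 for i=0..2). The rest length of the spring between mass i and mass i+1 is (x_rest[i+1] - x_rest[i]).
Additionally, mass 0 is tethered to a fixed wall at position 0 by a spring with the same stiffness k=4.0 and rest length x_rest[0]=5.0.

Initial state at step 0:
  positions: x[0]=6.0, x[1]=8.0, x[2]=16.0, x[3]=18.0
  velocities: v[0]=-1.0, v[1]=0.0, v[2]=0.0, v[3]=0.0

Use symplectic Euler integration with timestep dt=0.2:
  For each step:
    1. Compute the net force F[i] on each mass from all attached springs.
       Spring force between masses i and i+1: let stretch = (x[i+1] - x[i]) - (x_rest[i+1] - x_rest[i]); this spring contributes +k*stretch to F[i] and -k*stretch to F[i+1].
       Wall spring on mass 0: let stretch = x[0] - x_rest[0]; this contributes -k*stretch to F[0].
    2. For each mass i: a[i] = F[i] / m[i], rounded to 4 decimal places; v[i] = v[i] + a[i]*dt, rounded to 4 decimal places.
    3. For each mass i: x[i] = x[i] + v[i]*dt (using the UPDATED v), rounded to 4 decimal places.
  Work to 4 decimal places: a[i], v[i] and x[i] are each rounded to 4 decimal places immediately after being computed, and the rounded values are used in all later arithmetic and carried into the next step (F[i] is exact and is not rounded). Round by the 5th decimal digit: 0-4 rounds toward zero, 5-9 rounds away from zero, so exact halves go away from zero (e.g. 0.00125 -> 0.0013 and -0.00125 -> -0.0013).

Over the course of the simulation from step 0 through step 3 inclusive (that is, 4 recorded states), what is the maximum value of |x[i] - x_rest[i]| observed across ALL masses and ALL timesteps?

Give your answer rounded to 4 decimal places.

Answer: 2.3761

Derivation:
Step 0: x=[6.0000 8.0000 16.0000 18.0000] v=[-1.0000 0.0000 0.0000 0.0000]
Step 1: x=[5.1600 8.9600 15.0400 18.4800] v=[-4.2000 4.8000 -4.8000 2.4000]
Step 2: x=[4.1024 10.2848 13.6576 19.2096] v=[-5.2880 6.6240 -6.9120 3.6480]
Step 3: x=[3.3776 11.1601 12.6239 19.8509] v=[-3.6240 4.3763 -5.1686 3.2064]
Max displacement = 2.3761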